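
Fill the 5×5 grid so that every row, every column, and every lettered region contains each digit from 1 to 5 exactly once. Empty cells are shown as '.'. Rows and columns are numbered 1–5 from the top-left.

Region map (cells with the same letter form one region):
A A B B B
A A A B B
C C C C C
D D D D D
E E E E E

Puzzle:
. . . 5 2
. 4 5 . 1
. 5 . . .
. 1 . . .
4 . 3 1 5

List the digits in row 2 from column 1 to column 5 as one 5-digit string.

24531

row 1, column 2 = 3 (sole candidate).
row 1, column 3 = 4 (sole candidate).
row 2, column 1 = 2: row 2 has {1,4,5}; col 1 has {4}; region has {3,4,5} → only 2 remains.
row 2, column 4 = 3: row 2 has {1,2,4,5}; col 4 has {1,5}; region has {1,2,4,5} → only 3 remains.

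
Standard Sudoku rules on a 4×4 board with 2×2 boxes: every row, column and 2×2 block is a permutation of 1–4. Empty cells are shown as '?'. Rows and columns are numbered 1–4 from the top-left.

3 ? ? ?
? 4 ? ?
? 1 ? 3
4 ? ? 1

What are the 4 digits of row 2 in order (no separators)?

1432

row 1, column 2 = 2 (sole candidate).
row 1, column 4 = 4 (sole candidate).
row 2, column 1 = 1: row 2 has {4}; col 1 has {3,4}; box has {2,3,4} → only 1 remains.
row 2, column 4 = 2: row 2 has {1,4}; col 4 has {1,3,4}; box has {4} → only 2 remains.
row 3, column 1 = 2 (sole candidate).
row 3, column 3 = 4 (sole candidate).
row 4, column 2 = 3 (sole candidate).
row 4, column 3 = 2 (sole candidate).
row 1, column 3 = 1 (sole candidate).
row 2, column 3 = 3: row 2 has {1,2,4}; col 3 has {1,2,4}; box has {1,2,4} → only 3 remains.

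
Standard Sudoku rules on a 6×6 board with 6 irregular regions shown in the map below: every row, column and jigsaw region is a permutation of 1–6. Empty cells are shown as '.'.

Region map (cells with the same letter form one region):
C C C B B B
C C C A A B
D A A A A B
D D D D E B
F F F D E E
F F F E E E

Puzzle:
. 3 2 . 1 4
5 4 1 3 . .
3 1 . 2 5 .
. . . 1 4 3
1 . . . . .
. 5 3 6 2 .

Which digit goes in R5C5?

3

R1C1 = 6 (sole candidate).
R1C4 = 5 (sole candidate).
R2C5 = 6 (sole candidate).
R2C6 = 2 (sole candidate).
R3C3 = 4 (sole candidate).
R3C6 = 6 (sole candidate).
R4C1 = 2 (sole candidate).
R4C2 = 6 (sole candidate).
R4C3 = 5 (sole candidate).
R5C2 = 2 (sole candidate).
R5C3 = 6 (sole candidate).
R5C4 = 4 (sole candidate).
R5C5 = 3: row 5 has {1,2,4,6}; col 5 has {1,2,4,5,6}; region has {2,4,6} → only 3 remains.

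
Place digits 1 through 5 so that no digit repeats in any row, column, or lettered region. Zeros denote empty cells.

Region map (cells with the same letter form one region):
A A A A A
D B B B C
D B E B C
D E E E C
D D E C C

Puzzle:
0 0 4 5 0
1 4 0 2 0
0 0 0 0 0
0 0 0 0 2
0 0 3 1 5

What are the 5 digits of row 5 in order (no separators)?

42315

row 2, column 3 = 5 (sole candidate).
row 2, column 5 = 3 (sole candidate).
row 3, column 4 = 3 (sole candidate).
row 3, column 5 = 4 (sole candidate).
row 4, column 3 = 1 (sole candidate).
row 4, column 4 = 4 (sole candidate).
row 5, column 2 = 2: row 5 has {1,3,5}; col 2 has {4}; region has {1} → only 2 remains.
row 1, column 5 = 1 (sole candidate).
row 3, column 1 = 5 (sole candidate).
row 3, column 2 = 1 (sole candidate).
row 3, column 3 = 2 (sole candidate).
row 4, column 1 = 3 (sole candidate).
row 4, column 2 = 5 (sole candidate).
row 5, column 1 = 4: row 5 has {1,2,3,5}; col 1 has {1,3,5}; region has {1,2,3,5} → only 4 remains.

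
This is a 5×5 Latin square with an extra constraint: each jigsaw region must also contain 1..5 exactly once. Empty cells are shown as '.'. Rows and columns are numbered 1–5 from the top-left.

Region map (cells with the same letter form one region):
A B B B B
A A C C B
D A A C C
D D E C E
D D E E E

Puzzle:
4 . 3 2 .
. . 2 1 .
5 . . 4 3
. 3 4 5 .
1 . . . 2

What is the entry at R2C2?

R2C1 = 3: row 2 has {1,2}; col 1 has {1,4,5}; region has {4} → only 3 remains.
R2C2 = 5: row 2 has {1,2,3}; col 2 has {3}; region has {3,4} → only 5 remains.

5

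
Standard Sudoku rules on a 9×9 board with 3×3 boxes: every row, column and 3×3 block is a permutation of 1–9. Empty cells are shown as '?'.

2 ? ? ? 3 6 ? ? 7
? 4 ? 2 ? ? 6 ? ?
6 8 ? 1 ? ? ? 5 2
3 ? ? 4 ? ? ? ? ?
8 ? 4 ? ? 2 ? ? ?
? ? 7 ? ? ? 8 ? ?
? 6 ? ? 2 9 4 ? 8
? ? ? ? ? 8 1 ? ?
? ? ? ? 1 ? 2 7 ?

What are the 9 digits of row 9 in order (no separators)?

938514276

r1c7 = 9: row 1 has {2,3,6,7}; col 7 has {1,2,4,6,8}; box has {2,5,6,7} → only 9 remains.
r3c7 = 3: row 3 has {1,2,5,6,8}; col 7 has {1,2,4,6,8,9}; box has {2,5,6,7,9} → only 3 remains.
r7c8 = 3: row 7 has {2,4,6,8,9}; col 8 has {5,7}; box has {1,2,4,7,8} → only 3 remains.
r2c9 = 1: row 2 has {2,4,6}; col 9 has {2,7,8}; box has {2,3,5,6,7,9} → only 1 remains.
r3c3 = 9: row 3 has {1,2,3,5,6,8}; col 3 has {4,7}; box has {2,4,6,8} → only 9 remains.
r2c8 = 8: row 2 has {1,2,4,6}; col 8 has {3,5,7}; box has {1,2,3,5,6,7,9} → only 8 remains.
r1c8 = 4: row 1 has {2,3,6,7,9}; col 8 has {3,5,7,8}; box has {1,2,3,5,6,7,8,9} → only 4 remains.
r1c4 = 8: in row 1, 8 can only go here (every other open cell in that row sees an 8).
r2c5 = 9: in row 2, 9 can only go here (every other open cell in that row sees a 9).
r2c3 = 3: in row 2, 3 can only go here (every other open cell in that row sees a 3).
r4c5 = 8: in row 4, 8 can only go here (every other open cell in that row sees an 8).
r6c9 = 4: in row 6, 4 can only go here (every other open cell in that row sees a 4).
r9c3 = 8: in row 9, 8 can only go here (every other open cell in that row sees an 8).
r8c2 = 7: in column 2, 7 can only go here (every other open cell in that column sees a 7).
r7c4 = 7: in row 7, 7 can only go here (every other open cell in that row sees a 7).
r8c3 = 2: in row 8, 2 can only go here (every other open cell in that row sees a 2).
r8c4 = 3: in row 8, 3 can only go here (every other open cell in that row sees a 3).
r5c9 = 3: in row 5, 3 can only go here (every other open cell in that row sees a 3).
r6c6 = 3: in row 6, 3 can only go here (every other open cell in that row sees a 3).
r9c2 = 3: in row 9, 3 can only go here (every other open cell in that row sees a 3).
r2c1 = 7: in column 1, 7 can only go here (every other open cell in that column sees a 7).
r2c6 = 5: row 2 has {1,2,3,4,6,7,8,9}; col 6 has {2,3,6,8,9}; box has {1,2,3,6,8,9} → only 5 remains.
r9c6 = 4: row 9 has {1,2,3,7,8}; col 6 has {2,3,5,6,8,9}; box has {1,2,3,7,8,9} → only 4 remains.
r3c6 = 7: row 3 has {1,2,3,5,6,8,9}; col 6 has {2,3,4,5,6,8,9}; box has {1,2,3,5,6,8,9} → only 7 remains.
r4c6 = 1: row 4 has {3,4,8}; col 6 has {2,3,4,5,6,7,8,9}; box has {2,3,4,8} → only 1 remains.
r3c5 = 4: row 3 has {1,2,3,5,6,7,8,9}; col 5 has {1,2,3,8,9}; box has {1,2,3,5,6,7,8,9} → only 4 remains.
r4c7 = 7: in row 4, 7 can only go here (every other open cell in that row sees a 7).
r5c7 = 5: row 5 has {2,3,4,8}; col 7 has {1,2,3,4,6,7,8,9}; box has {3,4,7,8} → only 5 remains.
r5c5 = 7: in row 5, 7 can only go here (every other open cell in that row sees a 7).
r8c1 = 4: in row 8, 4 can only go here (every other open cell in that row sees a 4).
r4c3 = 6: in column 3, 6 can only go here (every other open cell in that column sees a 6).
r4c9 = 9: row 4 has {1,3,4,6,7,8}; col 9 has {1,2,3,4,7,8}; box has {3,4,5,7,8} → only 9 remains.
r4c8 = 2: row 4 has {1,3,4,6,7,8,9}; col 8 has {3,4,5,7,8}; box has {3,4,5,7,8,9} → only 2 remains.
r4c2 = 5: row 4 has {1,2,3,4,6,7,8,9}; col 2 has {3,4,6,7,8}; box has {3,4,6,7,8} → only 5 remains.
r1c2 = 1: row 1 has {2,3,4,6,7,8,9}; col 2 has {3,4,5,6,7,8}; box has {2,3,4,6,7,8,9} → only 1 remains.
r1c3 = 5: row 1 has {1,2,3,4,6,7,8,9}; col 3 has {2,3,4,6,7,8,9}; box has {1,2,3,4,6,7,8,9} → only 5 remains.
r5c2 = 9: row 5 has {2,3,4,5,7,8}; col 2 has {1,3,4,5,6,7,8}; box has {3,4,5,6,7,8} → only 9 remains.
r5c4 = 6: row 5 has {2,3,4,5,7,8,9}; col 4 has {1,2,3,4,7,8}; box has {1,2,3,4,7,8} → only 6 remains.
r5c8 = 1: row 5 has {2,3,4,5,6,7,8,9}; col 8 has {2,3,4,5,7,8}; box has {2,3,4,5,7,8,9} → only 1 remains.
r6c1 = 1: row 6 has {3,4,7,8}; col 1 has {2,3,4,6,7,8}; box has {3,4,5,6,7,8,9} → only 1 remains.
r6c2 = 2: row 6 has {1,3,4,7,8}; col 2 has {1,3,4,5,6,7,8,9}; box has {1,3,4,5,6,7,8,9} → only 2 remains.
r6c5 = 5: row 6 has {1,2,3,4,7,8}; col 5 has {1,2,3,4,7,8,9}; box has {1,2,3,4,6,7,8} → only 5 remains.
r6c8 = 6: row 6 has {1,2,3,4,5,7,8}; col 8 has {1,2,3,4,5,7,8}; box has {1,2,3,4,5,7,8,9} → only 6 remains.
r7c1 = 5: row 7 has {2,3,4,6,7,8,9}; col 1 has {1,2,3,4,6,7,8}; box has {2,3,4,6,7,8} → only 5 remains.
r7c3 = 1: row 7 has {2,3,4,5,6,7,8,9}; col 3 has {2,3,4,5,6,7,8,9}; box has {2,3,4,5,6,7,8} → only 1 remains.
r8c5 = 6: row 8 has {1,2,3,4,7,8}; col 5 has {1,2,3,4,5,7,8,9}; box has {1,2,3,4,7,8,9} → only 6 remains.
r8c8 = 9: row 8 has {1,2,3,4,6,7,8}; col 8 has {1,2,3,4,5,6,7,8}; box has {1,2,3,4,7,8} → only 9 remains.
r8c9 = 5: row 8 has {1,2,3,4,6,7,8,9}; col 9 has {1,2,3,4,7,8,9}; box has {1,2,3,4,7,8,9} → only 5 remains.
r9c1 = 9: row 9 has {1,2,3,4,7,8}; col 1 has {1,2,3,4,5,6,7,8}; box has {1,2,3,4,5,6,7,8} → only 9 remains.
r9c4 = 5: row 9 has {1,2,3,4,7,8,9}; col 4 has {1,2,3,4,6,7,8}; box has {1,2,3,4,6,7,8,9} → only 5 remains.
r9c9 = 6: row 9 has {1,2,3,4,5,7,8,9}; col 9 has {1,2,3,4,5,7,8,9}; box has {1,2,3,4,5,7,8,9} → only 6 remains.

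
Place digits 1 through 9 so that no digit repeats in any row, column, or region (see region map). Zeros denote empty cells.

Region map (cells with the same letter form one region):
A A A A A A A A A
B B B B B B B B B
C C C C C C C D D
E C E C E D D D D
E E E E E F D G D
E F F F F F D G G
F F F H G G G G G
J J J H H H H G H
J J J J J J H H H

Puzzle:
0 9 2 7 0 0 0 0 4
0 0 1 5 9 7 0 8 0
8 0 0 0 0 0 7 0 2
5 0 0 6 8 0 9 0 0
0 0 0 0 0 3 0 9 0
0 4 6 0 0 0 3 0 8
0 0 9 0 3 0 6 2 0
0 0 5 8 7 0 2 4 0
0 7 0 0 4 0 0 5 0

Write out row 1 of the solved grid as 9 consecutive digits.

R2C7 = 4: row 2 has {1,5,7,8,9}; col 7 has {2,3,6,7,9}; region has {1,5,7,8,9} → only 4 remains.
R9C7 = 1: row 9 has {4,5,7}; col 7 has {2,3,4,6,7,9}; region has {2,5,7,8} → only 1 remains.
R7C4 = 4: row 7 has {2,3,6,9}; col 4 has {5,6,7,8}; region has {1,2,5,7,8} → only 4 remains.
R3C8 = 6: in row 3, 6 can only go here (every other open cell in that row sees a 6).
R4C2 = 2: in row 4, 2 can only go here (every other open cell in that row sees a 2).
R2C1 = 2: in row 2, 2 can only go here (every other open cell in that row sees a 2).
R4C3 = 3: in row 4, 3 can only go here (every other open cell in that row sees a 3).
R3C3 = 4: row 3 has {2,6,7,8}; col 3 has {1,2,3,5,6,9}; region has {2,6,7,8} → only 4 remains.
R5C3 = 7: row 5 has {3,9}; col 3 has {1,2,3,4,5,6,9}; region has {3,5,8} → only 7 remains.
R9C3 = 8: row 9 has {1,4,5,7}; col 3 has {1,2,3,4,5,6,7,9}; region has {4,5,7} → only 8 remains.
R4C6 = 4: in row 4, 4 can only go here (every other open cell in that row sees a 4).
R5C1 = 4: in row 5, 4 can only go here (every other open cell in that row sees a 4).
R5C7 = 8: in row 5, 8 can only go here (every other open cell in that row sees an 8).
R1C7 = 5: row 1 has {2,4,7,9}; col 7 has {1,2,3,4,6,7,8,9}; region has {2,4,7,9} → only 5 remains.
R1C6 = 8: in row 1, 8 can only go here (every other open cell in that row sees an 8).
R5C9 = 5: in row 5, 5 can only go here (every other open cell in that row sees a 5).
R6C8 = 7: in row 6, 7 can only go here (every other open cell in that row sees a 7).
R6C1 = 9: in row 6, 9 can only go here (every other open cell in that row sees a 9).
R4C8 = 1: row 4 has {2,3,4,5,6,8,9}; col 8 has {2,4,5,6,7,8,9}; region has {2,3,4,5,6,8,9} → only 1 remains.
R4C9 = 7: row 4 has {1,2,3,4,5,6,8,9}; col 9 has {2,4,5,8}; region has {1,2,3,4,5,6,8,9} → only 7 remains.
R7C9 = 1: row 7 has {2,3,4,6,9}; col 9 has {2,4,5,7,8}; region has {2,3,4,6,7,8,9} → only 1 remains.
R1C8 = 3: row 1 has {2,4,5,7,8,9}; col 8 has {1,2,4,5,6,7,8,9}; region has {2,4,5,7,8,9} → only 3 remains.
R7C1 = 7: row 7 has {1,2,3,4,6,9}; col 1 has {2,4,5,8,9}; region has {3,4,6,9} → only 7 remains.
R7C6 = 5: row 7 has {1,2,3,4,6,7,9}; col 6 has {3,4,7,8}; region has {1,2,3,4,6,7,8,9} → only 5 remains.
R7C2 = 8: row 7 has {1,2,3,4,5,6,7,9}; col 2 has {2,4,7,9}; region has {3,4,6,7,9} → only 8 remains.
R6C5 = 5: in row 6, 5 can only go here (every other open cell in that row sees a 5).
R3C5 = 1: row 3 has {2,4,6,7,8}; col 5 has {3,4,5,7,8,9}; region has {2,4,6,7,8} → only 1 remains.
R3C6 = 9: row 3 has {1,2,4,6,7,8}; col 6 has {3,4,5,7,8}; region has {1,2,4,6,7,8} → only 9 remains.
R8C6 = 6: row 8 has {2,4,5,7,8}; col 6 has {3,4,5,7,8,9}; region has {1,2,4,5,7,8} → only 6 remains.
R9C6 = 2: row 9 has {1,4,5,7,8}; col 6 has {3,4,5,6,7,8,9}; region has {4,5,7,8} → only 2 remains.
R1C5 = 6: row 1 has {2,3,4,5,7,8,9}; col 5 has {1,3,4,5,7,8,9}; region has {2,3,4,5,7,8,9} → only 6 remains.
R3C4 = 3: row 3 has {1,2,4,6,7,8,9}; col 4 has {4,5,6,7,8}; region has {1,2,4,6,7,8,9} → only 3 remains.
R5C5 = 2: row 5 has {3,4,5,7,8,9}; col 5 has {1,3,4,5,6,7,8,9}; region has {3,4,5,7,8,9} → only 2 remains.
R6C6 = 1: row 6 has {3,4,5,6,7,8,9}; col 6 has {2,3,4,5,6,7,8,9}; region has {3,4,5,6,7,8,9} → only 1 remains.
R9C4 = 9: row 9 has {1,2,4,5,7,8}; col 4 has {3,4,5,6,7,8}; region has {2,4,5,7,8} → only 9 remains.
R9C9 = 3: row 9 has {1,2,4,5,7,8,9}; col 9 has {1,2,4,5,7,8}; region has {1,2,4,5,6,7,8} → only 3 remains.
R1C1 = 1: row 1 has {2,3,4,5,6,7,8,9}; col 1 has {2,4,5,7,8,9}; region has {2,3,4,5,6,7,8,9} → only 1 remains.

192768534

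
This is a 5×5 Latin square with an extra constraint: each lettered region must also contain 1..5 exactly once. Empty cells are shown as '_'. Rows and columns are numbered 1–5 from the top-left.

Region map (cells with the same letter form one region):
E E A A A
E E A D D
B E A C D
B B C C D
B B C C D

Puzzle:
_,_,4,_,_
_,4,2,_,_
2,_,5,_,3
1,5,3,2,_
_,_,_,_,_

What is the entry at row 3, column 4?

row 1, column 5 = 1: row 1 has {4}; col 5 has {3}; region has {2,4,5} → only 1 remains.
row 2, column 5 = 5: row 2 has {2,4}; col 5 has {1,3}; region has {3} → only 5 remains.
row 3, column 2 = 1: row 3 has {2,3,5}; col 2 has {4,5}; region has {4} → only 1 remains.
row 3, column 4 = 4: row 3 has {1,2,3,5}; col 4 has {2}; region has {2,3} → only 4 remains.

4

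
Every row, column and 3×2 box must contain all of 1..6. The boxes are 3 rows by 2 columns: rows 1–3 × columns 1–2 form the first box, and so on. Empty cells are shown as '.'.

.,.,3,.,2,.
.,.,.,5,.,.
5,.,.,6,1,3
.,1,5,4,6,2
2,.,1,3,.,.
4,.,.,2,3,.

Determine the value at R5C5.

R1C4 = 1 (sole candidate).
R2C5 = 4 (sole candidate).
R2C6 = 6 (sole candidate).
R4C1 = 3 (sole candidate).
R5C5 = 5: row 5 has {1,2,3}; col 5 has {1,2,3,4,6}; box has {2,3,6} → only 5 remains.

5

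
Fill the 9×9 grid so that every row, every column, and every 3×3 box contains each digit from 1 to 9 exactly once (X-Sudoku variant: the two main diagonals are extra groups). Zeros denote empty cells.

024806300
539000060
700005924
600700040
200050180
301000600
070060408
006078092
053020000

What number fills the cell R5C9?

R1C1 = 1 (sole candidate).
R1C5 = 9 (sole candidate).
R1C9 = 7 (sole candidate).
R2C7 = 8 (sole candidate).
R2C9 = 1 (sole candidate).
R3C3 = 8 (sole candidate).
R4C3 = 5 (sole candidate).
R4C7 = 2 (sole candidate).
R5C3 = 7 (sole candidate).
R6C6 = 2 (sole candidate).
R7C1 = 9 (sole candidate).
R7C3 = 2 (sole candidate).
R8C1 = 4 (sole candidate).
R8C2 = 1 (sole candidate).
R8C7 = 5 (sole candidate).
R9C1 = 8 (sole candidate).
R9C7 = 7 (sole candidate).
R9C8 = 1 (sole candidate).
R9C9 = 6 (sole candidate).
R1C8 = 5 (sole candidate).
R2C5 = 4 (sole candidate).
R2C6 = 7 (sole candidate).
R3C2 = 6 (sole candidate).
R4C6 = 3 (sole candidate).
R4C9 = 9 (sole candidate).
R5C9 = 3: row 5 has {1,2,5,7,8}; col 9 has {1,2,4,6,7,8,9}; box has {1,2,4,6,8,9} → only 3 remains.

3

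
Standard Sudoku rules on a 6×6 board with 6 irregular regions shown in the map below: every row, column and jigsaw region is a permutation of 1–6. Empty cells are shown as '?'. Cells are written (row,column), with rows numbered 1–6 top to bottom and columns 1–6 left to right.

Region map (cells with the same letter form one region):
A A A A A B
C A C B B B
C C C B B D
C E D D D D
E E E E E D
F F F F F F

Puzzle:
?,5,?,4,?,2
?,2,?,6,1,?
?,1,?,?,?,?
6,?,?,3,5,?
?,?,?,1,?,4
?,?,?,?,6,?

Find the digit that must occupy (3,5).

(1,5) = 3: row 1 has {2,4,5}; col 5 has {1,5,6}; region has {2,4,5} → only 3 remains.
(3,4) = 5: row 3 has {1}; col 4 has {1,3,4,6}; region has {1,2,6} → only 5 remains.
(3,5) = 4: row 3 has {1,5}; col 5 has {1,3,5,6}; region has {1,2,5,6} → only 4 remains.

4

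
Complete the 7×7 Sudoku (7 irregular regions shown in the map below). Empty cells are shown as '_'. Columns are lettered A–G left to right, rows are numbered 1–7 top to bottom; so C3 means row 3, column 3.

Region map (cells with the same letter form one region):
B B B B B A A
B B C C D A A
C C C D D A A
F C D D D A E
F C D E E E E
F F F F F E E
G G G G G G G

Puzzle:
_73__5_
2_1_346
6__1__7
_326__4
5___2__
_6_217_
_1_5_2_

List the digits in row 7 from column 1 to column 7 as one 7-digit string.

D1 = 4: row 1 has {3,5,7}; col 4 has {1,2,5,6}; region has {2,3,7} → only 4 remains.
E1 = 6: row 1 has {3,4,5,7}; col 5 has {1,2,3}; region has {2,3,4,7} → only 6 remains.
B2 = 5: row 2 has {1,2,3,4,6}; col 2 has {1,3,6,7}; region has {2,3,4,6,7} → only 5 remains.
D2 = 7: row 2 has {1,2,3,4,5,6}; col 4 has {1,2,4,5,6}; region has {1,3,6} → only 7 remains.
F3 = 3: row 3 has {1,6,7}; col 6 has {2,4,5,7}; region has {4,5,6,7} → only 3 remains.
A4 = 7: row 4 has {2,3,4,6}; col 1 has {2,5,6}; region has {1,2,5,6} → only 7 remains.
E4 = 5: row 4 has {2,3,4,6,7}; col 5 has {1,2,3,6}; region has {1,2,3,6} → only 5 remains.
F4 = 1: row 4 has {2,3,4,5,6,7}; col 6 has {2,3,4,5,7}; region has {3,4,5,6,7} → only 1 remains.
B5 = 4: row 5 has {2,5}; col 2 has {1,3,5,6,7}; region has {1,3,6,7} → only 4 remains.
C5 = 7: row 5 has {2,4,5}; col 3 has {1,2,3}; region has {1,2,3,5,6} → only 7 remains.
D5 = 3: row 5 has {2,4,5,7}; col 4 has {1,2,4,5,6,7}; region has {2,4,7} → only 3 remains.
F5 = 6: row 5 has {2,3,4,5,7}; col 6 has {1,2,3,4,5,7}; region has {2,3,4,7} → only 6 remains.
G5 = 1: row 5 has {2,3,4,5,6,7}; col 7 has {4,6,7}; region has {2,3,4,6,7} → only 1 remains.
C6 = 4: row 6 has {1,2,6,7}; col 3 has {1,2,3,7}; region has {1,2,5,6,7} → only 4 remains.
G6 = 5: row 6 has {1,2,4,6,7}; col 7 has {1,4,6,7}; region has {1,2,3,4,6,7} → only 5 remains.
C7 = 6: row 7 has {1,2,5}; col 3 has {1,2,3,4,7}; region has {1,2,5} → only 6 remains.
G7 = 3: row 7 has {1,2,5,6}; col 7 has {1,4,5,6,7}; region has {1,2,5,6} → only 3 remains.
A1 = 1: row 1 has {3,4,5,6,7}; col 1 has {2,5,6,7}; region has {2,3,4,5,6,7} → only 1 remains.
G1 = 2: row 1 has {1,3,4,5,6,7}; col 7 has {1,3,4,5,6,7}; region has {1,3,4,5,6,7} → only 2 remains.
B3 = 2: row 3 has {1,3,6,7}; col 2 has {1,3,4,5,6,7}; region has {1,3,4,6,7} → only 2 remains.
C3 = 5: row 3 has {1,2,3,6,7}; col 3 has {1,2,3,4,6,7}; region has {1,2,3,4,6,7} → only 5 remains.
E3 = 4: row 3 has {1,2,3,5,6,7}; col 5 has {1,2,3,5,6}; region has {1,2,3,5,6,7} → only 4 remains.
A6 = 3: row 6 has {1,2,4,5,6,7}; col 1 has {1,2,5,6,7}; region has {1,2,4,5,6,7} → only 3 remains.
A7 = 4: row 7 has {1,2,3,5,6}; col 1 has {1,2,3,5,6,7}; region has {1,2,3,5,6} → only 4 remains.
E7 = 7: row 7 has {1,2,3,4,5,6}; col 5 has {1,2,3,4,5,6}; region has {1,2,3,4,5,6} → only 7 remains.

4165723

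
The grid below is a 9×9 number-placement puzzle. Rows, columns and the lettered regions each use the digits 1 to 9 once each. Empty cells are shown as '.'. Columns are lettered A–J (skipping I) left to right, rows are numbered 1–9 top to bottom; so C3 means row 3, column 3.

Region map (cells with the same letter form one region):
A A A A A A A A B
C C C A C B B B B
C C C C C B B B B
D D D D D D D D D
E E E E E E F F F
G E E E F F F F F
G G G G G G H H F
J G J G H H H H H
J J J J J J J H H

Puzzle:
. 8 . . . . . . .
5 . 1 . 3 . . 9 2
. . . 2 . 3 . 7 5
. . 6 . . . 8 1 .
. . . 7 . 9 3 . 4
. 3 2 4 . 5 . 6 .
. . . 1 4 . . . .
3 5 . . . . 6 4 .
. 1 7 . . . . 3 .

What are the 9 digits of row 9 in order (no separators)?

D2 = 6 (sole candidate).
G2 = 4 (sole candidate).
G3 = 1 (sole candidate).
B5 = 6 (sole candidate).
J1 = 6 (sole candidate).
B2 = 7 (sole candidate).
F2 = 8 (sole candidate).
H5 = 2 (hidden single in row 5).
H1 = 5 (sole candidate).
H7 = 8 (sole candidate).
J9 = 9: row 9 has {1,3,7}; col 9 has {2,4,5,6}; region has {3,4,6,8} → only 9 remains.
J7 = 7 (sole candidate).
J8 = 1 (sole candidate).
J4 = 3 (sole candidate).
G6 = 9 (sole candidate).
J6 = 8 (sole candidate).
A6 = 7 (sole candidate).
E6 = 1 (sole candidate).
A5 = 1 (hidden single in row 5).
F1 = 1 (hidden single in row 1).
C7 = 3 (hidden single in row 7).
G7 = 5 (hidden single in row 7).
G9 = 2: row 9 has {1,3,7,9}; col 7 has {1,3,4,5,6,8,9}; region has {1,3,7} → only 2 remains.
G1 = 7 (sole candidate).
D1 = 3 (hidden single in row 1).
C5 = 5 (hidden single in column 3).
E5 = 8 (sole candidate).
D8 = 8 (hidden single in region G).
C8 = 9 (sole candidate).
D9 = 5: row 9 has {1,2,3,7,9}; col 4 has {1,2,3,4,6,7,8}; region has {1,2,3,7,9} → only 5 remains.
E9 = 6: row 9 has {1,2,3,5,7,9}; col 5 has {1,3,4,8}; region has {1,2,3,5,7,9} → only 6 remains.
F9 = 4: row 9 has {1,2,3,5,6,7,9}; col 6 has {1,3,5,8,9}; region has {1,2,3,5,6,7,9} → only 4 remains.
C1 = 4 (sole candidate).
C3 = 8 (sole candidate).
E3 = 9 (sole candidate).
D4 = 9 (sole candidate).
A9 = 8: row 9 has {1,2,3,4,5,6,7,9}; col 1 has {1,3,5,7}; region has {1,2,3,4,5,6,7,9} → only 8 remains.

817564239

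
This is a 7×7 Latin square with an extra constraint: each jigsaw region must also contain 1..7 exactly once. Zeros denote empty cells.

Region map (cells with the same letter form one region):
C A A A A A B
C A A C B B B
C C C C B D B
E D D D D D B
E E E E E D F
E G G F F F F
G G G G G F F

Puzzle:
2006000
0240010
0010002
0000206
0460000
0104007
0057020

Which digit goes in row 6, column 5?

6

row 1, column 5 = 1 (hidden single in row 1).
row 1, column 7 = 4 (hidden single in row 1).
row 2, column 1 = 6 (hidden single in row 2).
row 2, column 5 = 7 (hidden single in row 2).
row 3, column 6 = 6 (hidden single in row 3).
row 3, column 1 = 4 (hidden single in row 3).
row 7, column 1 = 3 (sole candidate).
row 7, column 2 = 6 (sole candidate).
row 7, column 5 = 4 (sole candidate).
row 7, column 7 = 1 (sole candidate).
row 6, column 1 = 5 (sole candidate).
row 6, column 3 = 2 (sole candidate).
row 6, column 6 = 3 (sole candidate).
row 5, column 5 = 3 (sole candidate).
row 5, column 7 = 5 (sole candidate).
row 6, column 5 = 6: row 6 has {1,2,3,4,5,7}; col 5 has {1,2,3,4,7}; region has {1,2,3,4,5,7} → only 6 remains.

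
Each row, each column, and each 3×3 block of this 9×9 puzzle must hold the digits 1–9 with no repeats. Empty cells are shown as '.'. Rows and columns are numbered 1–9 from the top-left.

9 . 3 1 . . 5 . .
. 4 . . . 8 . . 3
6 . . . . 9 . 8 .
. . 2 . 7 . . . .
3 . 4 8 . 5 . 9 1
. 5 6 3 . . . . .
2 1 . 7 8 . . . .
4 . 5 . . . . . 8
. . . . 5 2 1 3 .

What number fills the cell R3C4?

5

R5C2 = 7 (sole candidate).
R7C3 = 9 (sole candidate).
R3C2 = 2 (sole candidate).
R1C2 = 8 (sole candidate).
R4C2 = 9 (sole candidate).
R9C2 = 6 (sole candidate).
R8C2 = 3 (sole candidate).
R2C7 = 9 (hidden single in row 2).
R3C3 = 1 (hidden single in row 3).
R3C5 = 3 (hidden single in row 3).
R3C4 = 5: in row 3, 5 can only go here (every other open cell in that row sees a 5).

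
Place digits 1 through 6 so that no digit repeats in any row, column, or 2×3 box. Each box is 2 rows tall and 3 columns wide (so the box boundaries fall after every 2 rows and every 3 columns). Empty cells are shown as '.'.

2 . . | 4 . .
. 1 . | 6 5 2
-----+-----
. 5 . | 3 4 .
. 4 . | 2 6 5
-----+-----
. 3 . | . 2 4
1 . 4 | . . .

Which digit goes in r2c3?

r1c2 = 6: row 1 has {2,4}; col 2 has {1,3,4,5}; box has {1,2} → only 6 remains.
r2c3 = 3: row 2 has {1,2,5,6}; col 3 has {4}; box has {1,2,6} → only 3 remains.

3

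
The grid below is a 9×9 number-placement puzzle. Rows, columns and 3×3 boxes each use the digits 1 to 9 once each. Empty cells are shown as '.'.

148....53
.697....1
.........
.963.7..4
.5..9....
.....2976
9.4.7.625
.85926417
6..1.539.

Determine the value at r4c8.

r1c5 = 6 (sole candidate).
r1c6 = 9 (sole candidate).
r4c8 = 8: row 4 has {3,4,6,7,9}; col 8 has {1,2,5,7,9}; box has {4,6,7,9} → only 8 remains.

8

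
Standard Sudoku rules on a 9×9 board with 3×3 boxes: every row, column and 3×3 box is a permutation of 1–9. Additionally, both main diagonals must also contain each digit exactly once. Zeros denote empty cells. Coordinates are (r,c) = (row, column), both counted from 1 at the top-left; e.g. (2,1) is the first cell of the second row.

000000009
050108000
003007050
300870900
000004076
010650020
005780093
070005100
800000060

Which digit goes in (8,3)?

6

(6,6) = 9: row 6 has {1,2,5,6}; col 6 has {4,5,7,8}; box has {4,5,6,7,8}; main diagonal has {3,5,8} → only 9 remains.
(8,8) = 4: row 8 has {1,5,7}; col 8 has {2,5,6,7,9}; box has {1,3,6,9}; main diagonal has {3,5,8,9} → only 4 remains.
(2,8) = 3: row 2 has {1,5,8}; col 8 has {2,4,5,6,7,9}; box has {5,9}; anti-diagonal has {5,6,7,8,9} → only 3 remains.
(4,8) = 1: row 4 has {3,7,8,9}; col 8 has {2,3,4,5,6,7,9}; box has {2,6,7,9} → only 1 remains.
(7,7) = 2: row 7 has {3,5,7,8,9}; col 7 has {1,9}; box has {1,3,4,6,9}; main diagonal has {3,4,5,8,9} → only 2 remains.
(8,9) = 8: row 8 has {1,4,5,7}; col 9 has {3,6,9}; box has {1,2,3,4,6,9} → only 8 remains.
(9,9) = 7: row 9 has {6,8}; col 9 has {3,6,8,9}; box has {1,2,3,4,6,8,9}; main diagonal has {2,3,4,5,8,9} → only 7 remains.
(1,8) = 8: row 1 has {9}; col 8 has {1,2,3,4,5,6,7,9}; box has {3,5,9} → only 8 remains.
(3,7) = 4: row 3 has {3,5,7}; col 7 has {1,2,9}; box has {3,5,8,9}; anti-diagonal has {3,5,6,7,8,9} → only 4 remains.
(4,6) = 2: row 4 has {1,3,7,8,9}; col 6 has {4,5,7,8,9}; box has {4,5,6,7,8,9}; anti-diagonal has {3,4,5,6,7,8,9} → only 2 remains.
(5,4) = 3: row 5 has {4,6,7}; col 4 has {1,6,7,8}; box has {2,4,5,6,7,8,9} → only 3 remains.
(5,5) = 1: row 5 has {3,4,6,7}; col 5 has {5,7,8}; box has {2,3,4,5,6,7,8,9}; main diagonal has {2,3,4,5,7,8,9}; anti-diagonal has {2,3,4,5,6,7,8,9} → only 1 remains.
(6,9) = 4: row 6 has {1,2,5,6,9}; col 9 has {3,6,7,8,9}; box has {1,2,6,7,9} → only 4 remains.
(9,7) = 5: row 9 has {6,7,8}; col 7 has {1,2,4,9}; box has {1,2,3,4,6,7,8,9} → only 5 remains.
(1,1) = 6: row 1 has {8,9}; col 1 has {3,8}; box has {3,5}; main diagonal has {1,2,3,4,5,7,8,9} → only 6 remains.
(1,6) = 3: row 1 has {6,8,9}; col 6 has {2,4,5,7,8,9}; box has {1,7,8} → only 3 remains.
(1,7) = 7: row 1 has {3,6,8,9}; col 7 has {1,2,4,5,9}; box has {3,4,5,8,9} → only 7 remains.
(2,7) = 6: row 2 has {1,3,5,8}; col 7 has {1,2,4,5,7,9}; box has {3,4,5,7,8,9} → only 6 remains.
(2,9) = 2: row 2 has {1,3,5,6,8}; col 9 has {3,4,6,7,8,9}; box has {3,4,5,6,7,8,9} → only 2 remains.
(3,9) = 1: row 3 has {3,4,5,7}; col 9 has {2,3,4,6,7,8,9}; box has {2,3,4,5,6,7,8,9} → only 1 remains.
(4,9) = 5: row 4 has {1,2,3,7,8,9}; col 9 has {1,2,3,4,6,7,8,9}; box has {1,2,4,6,7,9} → only 5 remains.
(5,7) = 8: row 5 has {1,3,4,6,7}; col 7 has {1,2,4,5,6,7,9}; box has {1,2,4,5,6,7,9} → only 8 remains.
(6,1) = 7: row 6 has {1,2,4,5,6,9}; col 1 has {3,6,8}; box has {1,3} → only 7 remains.
(6,3) = 8: row 6 has {1,2,4,5,6,7,9}; col 3 has {3,5}; box has {1,3,7} → only 8 remains.
(6,7) = 3: row 6 has {1,2,4,5,6,7,8,9}; col 7 has {1,2,4,5,6,7,8,9}; box has {1,2,4,5,6,7,8,9} → only 3 remains.
(9,6) = 1: row 9 has {5,6,7,8}; col 6 has {2,3,4,5,7,8,9}; box has {5,7,8} → only 1 remains.
(7,6) = 6: row 7 has {2,3,5,7,8,9}; col 6 has {1,2,3,4,5,7,8,9}; box has {1,5,7,8} → only 6 remains.
(7,2) = 4: row 7 has {2,3,5,6,7,8,9}; col 2 has {1,5,7}; box has {5,7,8} → only 4 remains.
(1,2) = 2: row 1 has {3,6,7,8,9}; col 2 has {1,4,5,7}; box has {3,5,6} → only 2 remains.
(1,5) = 4: row 1 has {2,3,6,7,8,9}; col 5 has {1,5,7,8}; box has {1,3,7,8} → only 4 remains.
(2,5) = 9: row 2 has {1,2,3,5,6,8}; col 5 has {1,4,5,7,8}; box has {1,3,4,7,8} → only 9 remains.
(3,1) = 9: row 3 has {1,3,4,5,7}; col 1 has {3,6,7,8}; box has {2,3,5,6} → only 9 remains.
(3,2) = 8: row 3 has {1,3,4,5,7,9}; col 2 has {1,2,4,5,7}; box has {2,3,5,6,9} → only 8 remains.
(3,4) = 2: row 3 has {1,3,4,5,7,8,9}; col 4 has {1,3,6,7,8}; box has {1,3,4,7,8,9} → only 2 remains.
(3,5) = 6: row 3 has {1,2,3,4,5,7,8,9}; col 5 has {1,4,5,7,8,9}; box has {1,2,3,4,7,8,9} → only 6 remains.
(4,2) = 6: row 4 has {1,2,3,5,7,8,9}; col 2 has {1,2,4,5,7,8}; box has {1,3,7,8} → only 6 remains.
(4,3) = 4: row 4 has {1,2,3,5,6,7,8,9}; col 3 has {3,5,8}; box has {1,3,6,7,8} → only 4 remains.
(5,2) = 9: row 5 has {1,3,4,6,7,8}; col 2 has {1,2,4,5,6,7,8}; box has {1,3,4,6,7,8} → only 9 remains.
(5,3) = 2: row 5 has {1,3,4,6,7,8,9}; col 3 has {3,4,5,8}; box has {1,3,4,6,7,8,9} → only 2 remains.
(7,1) = 1: row 7 has {2,3,4,5,6,7,8,9}; col 1 has {3,6,7,8,9}; box has {4,5,7,8} → only 1 remains.
(8,1) = 2: row 8 has {1,4,5,7,8}; col 1 has {1,3,6,7,8,9}; box has {1,4,5,7,8} → only 2 remains.
(8,4) = 9: row 8 has {1,2,4,5,7,8}; col 4 has {1,2,3,6,7,8}; box has {1,5,6,7,8} → only 9 remains.
(8,5) = 3: row 8 has {1,2,4,5,7,8,9}; col 5 has {1,4,5,6,7,8,9}; box has {1,5,6,7,8,9} → only 3 remains.
(9,2) = 3: row 9 has {1,5,6,7,8}; col 2 has {1,2,4,5,6,7,8,9}; box has {1,2,4,5,7,8} → only 3 remains.
(9,3) = 9: row 9 has {1,3,5,6,7,8}; col 3 has {2,3,4,5,8}; box has {1,2,3,4,5,7,8} → only 9 remains.
(9,4) = 4: row 9 has {1,3,5,6,7,8,9}; col 4 has {1,2,3,6,7,8,9}; box has {1,3,5,6,7,8,9} → only 4 remains.
(9,5) = 2: row 9 has {1,3,4,5,6,7,8,9}; col 5 has {1,3,4,5,6,7,8,9}; box has {1,3,4,5,6,7,8,9} → only 2 remains.
(1,3) = 1: row 1 has {2,3,4,6,7,8,9}; col 3 has {2,3,4,5,8,9}; box has {2,3,5,6,8,9} → only 1 remains.
(1,4) = 5: row 1 has {1,2,3,4,6,7,8,9}; col 4 has {1,2,3,4,6,7,8,9}; box has {1,2,3,4,6,7,8,9} → only 5 remains.
(2,1) = 4: row 2 has {1,2,3,5,6,8,9}; col 1 has {1,2,3,6,7,8,9}; box has {1,2,3,5,6,8,9} → only 4 remains.
(2,3) = 7: row 2 has {1,2,3,4,5,6,8,9}; col 3 has {1,2,3,4,5,8,9}; box has {1,2,3,4,5,6,8,9} → only 7 remains.
(5,1) = 5: row 5 has {1,2,3,4,6,7,8,9}; col 1 has {1,2,3,4,6,7,8,9}; box has {1,2,3,4,6,7,8,9} → only 5 remains.
(8,3) = 6: row 8 has {1,2,3,4,5,7,8,9}; col 3 has {1,2,3,4,5,7,8,9}; box has {1,2,3,4,5,7,8,9} → only 6 remains.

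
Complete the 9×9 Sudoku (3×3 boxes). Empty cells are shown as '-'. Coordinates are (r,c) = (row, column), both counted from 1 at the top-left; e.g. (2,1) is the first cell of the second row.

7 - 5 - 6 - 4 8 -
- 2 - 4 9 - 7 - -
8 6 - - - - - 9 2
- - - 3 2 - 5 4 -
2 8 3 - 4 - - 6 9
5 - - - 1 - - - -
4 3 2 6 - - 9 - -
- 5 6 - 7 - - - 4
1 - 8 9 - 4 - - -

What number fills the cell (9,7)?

6

(2,1) = 3: row 2 has {2,4,7,9}; col 1 has {1,2,4,5,7,8}; box has {2,5,6,7,8} → only 3 remains.
(2,3) = 1: row 2 has {2,3,4,7,9}; col 3 has {2,3,5,6,8}; box has {2,3,5,6,7,8} → only 1 remains.
(2,8) = 5: row 2 has {1,2,3,4,7,9}; col 8 has {4,6,8,9}; box has {2,4,7,8,9} → only 5 remains.
(2,9) = 6: row 2 has {1,2,3,4,5,7,9}; col 9 has {2,4,9}; box has {2,4,5,7,8,9} → only 6 remains.
(3,3) = 4: row 3 has {2,6,8,9}; col 3 has {1,2,3,5,6,8}; box has {1,2,3,5,6,7,8} → only 4 remains.
(5,7) = 1: row 5 has {2,3,4,6,8,9}; col 7 has {4,5,7,9}; box has {4,5,6,9} → only 1 remains.
(8,1) = 9: row 8 has {4,5,6,7}; col 1 has {1,2,3,4,5,7,8}; box has {1,2,3,4,5,6,8} → only 9 remains.
(9,2) = 7: row 9 has {1,4,8,9}; col 2 has {2,3,5,6,8}; box has {1,2,3,4,5,6,8,9} → only 7 remains.
(1,2) = 9: row 1 has {4,5,6,7,8}; col 2 has {2,3,5,6,7,8}; box has {1,2,3,4,5,6,7,8} → only 9 remains.
(2,6) = 8: row 2 has {1,2,3,4,5,6,7,9}; col 6 has {4}; box has {4,6,9} → only 8 remains.
(3,7) = 3: row 3 has {2,4,6,8,9}; col 7 has {1,4,5,7,9}; box has {2,4,5,6,7,8,9} → only 3 remains.
(4,1) = 6: row 4 has {2,3,4,5}; col 1 has {1,2,3,4,5,7,8,9}; box has {2,3,5,8} → only 6 remains.
(4,2) = 1: row 4 has {2,3,4,5,6}; col 2 has {2,3,5,6,7,8,9}; box has {2,3,5,6,8} → only 1 remains.
(6,2) = 4: row 6 has {1,5}; col 2 has {1,2,3,5,6,7,8,9}; box has {1,2,3,5,6,8} → only 4 remains.
(1,9) = 1: row 1 has {4,5,6,7,8,9}; col 9 has {2,4,6,9}; box has {2,3,4,5,6,7,8,9} → only 1 remains.
(3,5) = 5: row 3 has {2,3,4,6,8,9}; col 5 has {1,2,4,6,7,9}; box has {4,6,8,9} → only 5 remains.
(7,5) = 8: row 7 has {2,3,4,6,9}; col 5 has {1,2,4,5,6,7,9}; box has {4,6,7,9} → only 8 remains.
(9,5) = 3: row 9 has {1,4,7,8,9}; col 5 has {1,2,4,5,6,7,8,9}; box has {4,6,7,8,9} → only 3 remains.
(9,8) = 2: row 9 has {1,3,4,7,8,9}; col 8 has {4,5,6,8,9}; box has {4,9} → only 2 remains.
(9,9) = 5: row 9 has {1,2,3,4,7,8,9}; col 9 has {1,2,4,6,9}; box has {2,4,9} → only 5 remains.
(1,4) = 2: row 1 has {1,4,5,6,7,8,9}; col 4 has {3,4,6,9}; box has {4,5,6,8,9} → only 2 remains.
(1,6) = 3: row 1 has {1,2,4,5,6,7,8,9}; col 6 has {4,8}; box has {2,4,5,6,8,9} → only 3 remains.
(7,9) = 7: row 7 has {2,3,4,6,8,9}; col 9 has {1,2,4,5,6,9}; box has {2,4,5,9} → only 7 remains.
(8,4) = 1: row 8 has {4,5,6,7,9}; col 4 has {2,3,4,6,9}; box has {3,4,6,7,8,9} → only 1 remains.
(8,6) = 2: row 8 has {1,4,5,6,7,9}; col 6 has {3,4,8}; box has {1,3,4,6,7,8,9} → only 2 remains.
(8,7) = 8: row 8 has {1,2,4,5,6,7,9}; col 7 has {1,3,4,5,7,9}; box has {2,4,5,7,9} → only 8 remains.
(8,8) = 3: row 8 has {1,2,4,5,6,7,8,9}; col 8 has {2,4,5,6,8,9}; box has {2,4,5,7,8,9} → only 3 remains.
(9,7) = 6: row 9 has {1,2,3,4,5,7,8,9}; col 7 has {1,3,4,5,7,8,9}; box has {2,3,4,5,7,8,9} → only 6 remains.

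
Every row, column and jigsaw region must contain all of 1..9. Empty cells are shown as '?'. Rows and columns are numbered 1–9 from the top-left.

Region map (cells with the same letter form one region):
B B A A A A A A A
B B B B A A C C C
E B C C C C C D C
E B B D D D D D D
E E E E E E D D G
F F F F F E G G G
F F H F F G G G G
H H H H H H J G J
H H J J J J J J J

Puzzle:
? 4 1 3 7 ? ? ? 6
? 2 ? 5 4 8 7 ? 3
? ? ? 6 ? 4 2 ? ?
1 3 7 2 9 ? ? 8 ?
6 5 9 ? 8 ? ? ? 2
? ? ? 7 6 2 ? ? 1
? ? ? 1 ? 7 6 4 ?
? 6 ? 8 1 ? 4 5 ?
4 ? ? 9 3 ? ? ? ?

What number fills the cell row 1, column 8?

row 2, column 1 = 9: row 2 has {2,3,4,5,7,8}; col 1 has {1,4,6}; region has {2,3,4,5,7} → only 9 remains.
row 2, column 3 = 6: row 2 has {2,3,4,5,7,8,9}; col 3 has {1,7,9}; region has {2,3,4,5,7,9} → only 6 remains.
row 2, column 8 = 1: row 2 has {2,3,4,5,6,7,8,9}; col 8 has {4,5,8}; region has {2,3,4,6,7} → only 1 remains.
row 3, column 5 = 5: row 3 has {2,4,6}; col 5 has {1,3,4,6,7,8,9}; region has {1,2,3,4,6,7} → only 5 remains.
row 4, column 7 = 5: row 4 has {1,2,3,7,8,9}; col 7 has {2,4,6,7}; region has {2,8,9} → only 5 remains.
row 4, column 9 = 4: row 4 has {1,2,3,5,7,8,9}; col 9 has {1,2,3,6}; region has {2,5,8,9} → only 4 remains.
row 5, column 4 = 4: row 5 has {2,5,6,8,9}; col 4 has {1,2,3,5,6,7,8,9}; region has {1,2,5,6,8,9} → only 4 remains.
row 5, column 6 = 3: row 5 has {2,4,5,6,8,9}; col 6 has {2,4,7,8}; region has {1,2,4,5,6,8,9} → only 3 remains.
row 5, column 7 = 1: row 5 has {2,3,4,5,6,8,9}; col 7 has {2,4,5,6,7}; region has {2,4,5,8,9} → only 1 remains.
row 5, column 8 = 7: row 5 has {1,2,3,4,5,6,8,9}; col 8 has {1,4,5,8}; region has {1,2,4,5,8,9} → only 7 remains.
row 7, column 5 = 2: row 7 has {1,4,6,7}; col 5 has {1,3,4,5,6,7,8,9}; region has {1,6,7} → only 2 remains.
row 8, column 6 = 9: row 8 has {1,4,5,6,8}; col 6 has {2,3,4,7,8}; region has {1,4,6,8} → only 9 remains.
row 8, column 9 = 7: row 8 has {1,4,5,6,8,9}; col 9 has {1,2,3,4,6}; region has {3,4,9} → only 7 remains.
row 9, column 2 = 7: row 9 has {3,4,9}; col 2 has {2,3,4,5,6}; region has {1,4,6,8,9} → only 7 remains.
row 9, column 7 = 8: row 9 has {3,4,7,9}; col 7 has {1,2,4,5,6,7}; region has {3,4,7,9} → only 8 remains.
row 9, column 9 = 5: row 9 has {3,4,7,8,9}; col 9 has {1,2,3,4,6,7}; region has {3,4,7,8,9} → only 5 remains.
row 1, column 1 = 8: row 1 has {1,3,4,6,7}; col 1 has {1,4,6,9}; region has {2,3,4,5,6,7,9} → only 8 remains.
row 1, column 6 = 5: row 1 has {1,3,4,6,7,8}; col 6 has {2,3,4,7,8,9}; region has {1,3,4,6,7,8} → only 5 remains.
row 1, column 7 = 9: row 1 has {1,3,4,5,6,7,8}; col 7 has {1,2,4,5,6,7,8}; region has {1,3,4,5,6,7,8} → only 9 remains.
row 1, column 8 = 2: row 1 has {1,3,4,5,6,7,8,9}; col 8 has {1,4,5,7,8}; region has {1,3,4,5,6,7,8,9} → only 2 remains.

2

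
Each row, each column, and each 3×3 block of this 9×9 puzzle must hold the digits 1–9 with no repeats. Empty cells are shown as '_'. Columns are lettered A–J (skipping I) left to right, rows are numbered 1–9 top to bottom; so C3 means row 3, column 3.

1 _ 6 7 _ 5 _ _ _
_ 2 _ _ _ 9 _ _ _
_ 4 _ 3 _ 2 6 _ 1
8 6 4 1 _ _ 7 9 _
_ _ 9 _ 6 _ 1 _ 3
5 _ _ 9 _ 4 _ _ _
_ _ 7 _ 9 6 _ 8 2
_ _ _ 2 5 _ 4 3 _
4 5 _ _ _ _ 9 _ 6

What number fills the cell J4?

5

E3 = 8: row 3 has {1,2,3,4,6}; col 5 has {5,6,9}; box has {2,3,5,7,9} → only 8 remains.
F4 = 3: row 4 has {1,4,6,7,8,9}; col 6 has {2,4,5,6,9}; box has {1,4,6,9} → only 3 remains.
J4 = 5: row 4 has {1,3,4,6,7,8,9}; col 9 has {1,2,3,6}; box has {1,3,7,9} → only 5 remains.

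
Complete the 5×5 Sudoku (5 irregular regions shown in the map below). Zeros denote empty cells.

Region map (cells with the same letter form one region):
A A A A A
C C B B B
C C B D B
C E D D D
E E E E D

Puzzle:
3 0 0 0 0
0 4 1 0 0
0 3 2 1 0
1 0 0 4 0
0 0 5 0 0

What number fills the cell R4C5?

5

R1C3 = 4: row 1 has {3}; col 3 has {1,2,5}; region has {3} → only 4 remains.
R3C1 = 5: row 3 has {1,2,3}; col 1 has {1,3}; region has {1,3,4} → only 5 remains.
R3C5 = 4: row 3 has {1,2,3,5}; col 5 has {}; region has {1,2} → only 4 remains.
R4C2 = 2: row 4 has {1,4}; col 2 has {3,4}; region has {5} → only 2 remains.
R4C3 = 3: row 4 has {1,2,4}; col 3 has {1,2,4,5}; region has {1,4} → only 3 remains.
R4C5 = 5: row 4 has {1,2,3,4}; col 5 has {4}; region has {1,3,4} → only 5 remains.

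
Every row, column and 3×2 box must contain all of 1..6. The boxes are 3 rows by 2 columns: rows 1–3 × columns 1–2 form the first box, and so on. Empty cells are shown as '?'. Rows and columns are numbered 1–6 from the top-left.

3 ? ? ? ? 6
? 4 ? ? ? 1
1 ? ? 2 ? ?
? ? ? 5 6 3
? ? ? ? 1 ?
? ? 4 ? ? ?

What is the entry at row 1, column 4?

4

row 4, column 1 = 4 (hidden single in row 4).
row 5, column 6 = 4 (hidden single in row 5).
row 3, column 6 = 5 (sole candidate).
row 6, column 6 = 2 (sole candidate).
row 3, column 2 = 6 (sole candidate).
row 3, column 3 = 3 (sole candidate).
row 3, column 5 = 4 (sole candidate).
row 6, column 5 = 5 (sole candidate).
row 1, column 5 = 2 (sole candidate).
row 2, column 4 = 6 (sole candidate).
row 2, column 5 = 3 (sole candidate).
row 5, column 4 = 3 (sole candidate).
row 6, column 1 = 6 (sole candidate).
row 6, column 4 = 1 (sole candidate).
row 1, column 2 = 5 (sole candidate).
row 1, column 3 = 1 (sole candidate).
row 1, column 4 = 4: row 1 has {1,2,3,5,6}; col 4 has {1,2,3,5,6}; box has {1,2,3,6} → only 4 remains.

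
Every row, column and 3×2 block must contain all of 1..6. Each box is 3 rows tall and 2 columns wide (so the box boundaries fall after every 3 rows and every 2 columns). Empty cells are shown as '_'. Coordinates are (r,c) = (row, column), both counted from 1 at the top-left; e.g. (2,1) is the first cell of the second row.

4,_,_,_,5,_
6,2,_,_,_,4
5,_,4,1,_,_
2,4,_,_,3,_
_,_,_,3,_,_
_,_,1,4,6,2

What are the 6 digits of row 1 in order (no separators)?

416253

(2,4) = 5 (sole candidate).
(2,5) = 1 (sole candidate).
(3,2) = 3 (sole candidate).
(3,5) = 2 (sole candidate).
(3,6) = 6 (sole candidate).
(4,4) = 6 (sole candidate).
(5,1) = 1 (sole candidate).
(5,5) = 4 (sole candidate).
(5,6) = 5 (sole candidate).
(6,1) = 3 (sole candidate).
(6,2) = 5 (sole candidate).
(1,2) = 1: row 1 has {4,5}; col 2 has {2,3,4,5}; box has {2,3,4,5,6} → only 1 remains.
(1,4) = 2: row 1 has {1,4,5}; col 4 has {1,3,4,5,6}; box has {1,4,5} → only 2 remains.
(1,6) = 3: row 1 has {1,2,4,5}; col 6 has {2,4,5,6}; box has {1,2,4,5,6} → only 3 remains.
(2,3) = 3 (sole candidate).
(4,3) = 5 (sole candidate).
(4,6) = 1 (sole candidate).
(5,2) = 6 (sole candidate).
(5,3) = 2 (sole candidate).
(1,3) = 6: row 1 has {1,2,3,4,5}; col 3 has {1,2,3,4,5}; box has {1,2,3,4,5} → only 6 remains.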